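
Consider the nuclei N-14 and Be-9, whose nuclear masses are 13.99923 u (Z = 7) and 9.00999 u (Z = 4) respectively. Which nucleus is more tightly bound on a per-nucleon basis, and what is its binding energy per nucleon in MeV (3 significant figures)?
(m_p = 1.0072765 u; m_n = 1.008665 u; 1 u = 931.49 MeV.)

N-14; 7.48 MeV/nucleon

N-14: Σm = 7(1.0072765) + 7(1.008665) = 14.1115905 u; Δm = 0.1123605 u; E_B = 104.66 MeV; E_B/A = 7.476 MeV
Be-9: Σm = 4(1.0072765) + 5(1.008665) = 9.0724310 u; Δm = 0.0624410 u; E_B = 58.163 MeV; E_B/A = 6.463 MeV
N-14 has the higher binding energy per nucleon, so it is the more tightly bound nucleus.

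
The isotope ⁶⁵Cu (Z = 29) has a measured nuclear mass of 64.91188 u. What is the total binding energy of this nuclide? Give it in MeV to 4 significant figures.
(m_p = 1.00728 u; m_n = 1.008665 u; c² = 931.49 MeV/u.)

The nucleus contains 29 protons and 65 − 29 = 36 neutrons.
Total constituent mass: 29 × 1.00728 + 36 × 1.008665 = 65.523060 u
Mass defect Δm = 65.523060 − 64.91188 = 0.611180 u
E_B = 0.611180 × 931.49 = 569.308 MeV

569.3 MeV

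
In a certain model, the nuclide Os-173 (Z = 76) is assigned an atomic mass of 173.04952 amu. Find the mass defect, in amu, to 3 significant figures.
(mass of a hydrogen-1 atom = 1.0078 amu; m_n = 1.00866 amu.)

1.38 amu

Total constituent mass: 76 × 1.0078 + 97 × 1.00866 = 174.43282 amu
Δm = 174.43282 − 173.04952 = 1.38330 amu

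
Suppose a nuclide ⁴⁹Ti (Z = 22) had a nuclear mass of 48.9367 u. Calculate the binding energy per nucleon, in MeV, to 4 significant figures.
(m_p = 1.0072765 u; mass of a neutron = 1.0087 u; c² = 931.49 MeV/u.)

The nucleus contains 22 protons and 49 − 22 = 27 neutrons.
Mass of separated nucleons = 22(1.0072765) + 27(1.0087) = 22.1600830 + 27.2349 = 49.3949830 u
Δm = 49.3949830 − 48.9367 = 0.4582830 u
E_B = 0.4582830 × 931.49 = 426.886 MeV
BE/A = 426.886 MeV / 49 = 8.712 MeV/nucleon

8.712 MeV/nucleon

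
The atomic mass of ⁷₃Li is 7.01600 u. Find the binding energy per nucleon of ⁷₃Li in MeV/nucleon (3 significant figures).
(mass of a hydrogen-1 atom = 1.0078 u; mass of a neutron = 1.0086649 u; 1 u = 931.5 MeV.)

5.60 MeV/nucleon

The nucleus contains 3 protons and 7 − 3 = 4 neutrons.
Mass of separated nucleons = 3(1.0078) + 4(1.0086649) = 3.0234 + 4.0346596 = 7.0580596 u
The mass defect is 7.0580596 − 7.01600 = 0.0420596 u.
Binding energy = Δm·c² = 0.0420596 × 931.5 MeV/u = 39.1785 MeV
Dividing by A = 7 gives 5.597 MeV per nucleon.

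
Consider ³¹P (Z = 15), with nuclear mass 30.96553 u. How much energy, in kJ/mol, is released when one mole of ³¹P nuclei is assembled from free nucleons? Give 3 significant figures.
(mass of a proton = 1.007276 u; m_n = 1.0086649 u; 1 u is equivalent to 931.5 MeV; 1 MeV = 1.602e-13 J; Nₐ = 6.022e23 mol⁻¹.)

Σm = 15·m_p + 16·m_n = 15.109140 + 16.1386384 = 31.2477784 u
Δm = 31.2477784 − 30.96553 = 0.2822484 u
Converting to energy: 0.2822484 u × 931.5 MeV/u = 262.914 MeV
Per nucleus in joules: 262.914 MeV × 1.602e-13 J/MeV = 4.2119e-11 J
Per mole: 4.2119e-11 J × 6.022e23 mol⁻¹ = 2.5364e+13 J/mol

2.54e+10 kJ/mol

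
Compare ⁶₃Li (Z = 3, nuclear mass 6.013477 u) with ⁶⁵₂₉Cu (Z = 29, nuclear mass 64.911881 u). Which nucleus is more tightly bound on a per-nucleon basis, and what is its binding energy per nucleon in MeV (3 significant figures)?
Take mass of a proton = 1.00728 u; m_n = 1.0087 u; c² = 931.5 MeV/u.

⁶⁵₂₉Cu; 8.78 MeV/nucleon

⁶₃Li: Σm = 3(1.00728) + 3(1.0087) = 6.04794 u; Δm = 0.034463 u; E_B = 32.102 MeV; E_B/A = 5.350 MeV
⁶⁵₂₉Cu: Σm = 29(1.00728) + 36(1.0087) = 65.52432 u; Δm = 0.612439 u; E_B = 570.49 MeV; E_B/A = 8.777 MeV
⁶⁵₂₉Cu has the higher binding energy per nucleon, so it is the more tightly bound nucleus.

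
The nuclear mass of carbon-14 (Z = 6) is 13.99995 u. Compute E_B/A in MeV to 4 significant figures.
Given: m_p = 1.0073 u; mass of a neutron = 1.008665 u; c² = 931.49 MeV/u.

The nucleus contains 6 protons and 14 − 6 = 8 neutrons.
Mass of separated nucleons = 6(1.0073) + 8(1.008665) = 6.0438 + 8.069320 = 14.113120 u
Δm = 14.113120 − 13.99995 = 0.113170 u
Binding energy = Δm·c² = 0.113170 × 931.49 MeV/u = 105.417 MeV
BE/A = 105.417 MeV / 14 = 7.530 MeV/nucleon

7.530 MeV/nucleon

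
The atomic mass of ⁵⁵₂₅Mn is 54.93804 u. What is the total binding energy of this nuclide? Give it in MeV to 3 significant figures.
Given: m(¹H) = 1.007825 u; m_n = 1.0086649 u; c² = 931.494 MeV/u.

482 MeV

Z = 25, so N = A − Z = 55 − 25 = 30.
Mass of separated nucleons = 25(1.007825) + 30(1.0086649) = 25.195625 + 30.2599470 = 55.4555720 u
The mass defect is 55.4555720 − 54.93804 = 0.5175320 u.
E_B = 0.5175320 × 931.494 = 482.078 MeV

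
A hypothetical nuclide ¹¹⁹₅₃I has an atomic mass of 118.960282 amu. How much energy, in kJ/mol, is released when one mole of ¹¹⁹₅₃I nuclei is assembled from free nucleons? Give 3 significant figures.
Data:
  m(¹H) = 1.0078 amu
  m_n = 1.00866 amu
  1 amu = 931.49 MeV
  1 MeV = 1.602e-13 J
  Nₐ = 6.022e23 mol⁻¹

With 53 protons and 66 neutrons (A = 119):
Σm = 53·m(¹H) + 66·m_n = 53.4134 + 66.57156 = 119.98496 amu
The mass defect is 119.98496 − 118.960282 = 1.024678 amu.
Converting to energy: 1.024678 amu × 931.49 MeV/amu = 954.477 MeV
Per nucleus in joules: 954.477 MeV × 1.602e-13 J/MeV = 1.5291e-10 J
Per mole: 1.5291e-10 J × 6.022e23 mol⁻¹ = 9.2082e+13 J/mol

9.21e+10 kJ/mol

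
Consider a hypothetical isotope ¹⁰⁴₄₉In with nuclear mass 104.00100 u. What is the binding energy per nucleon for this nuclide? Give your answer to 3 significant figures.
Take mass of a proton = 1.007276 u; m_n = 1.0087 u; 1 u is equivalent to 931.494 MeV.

The nucleus contains 49 protons and 104 − 49 = 55 neutrons.
Total constituent mass: 49 × 1.007276 + 55 × 1.0087 = 104.835024 u
Δm = 104.835024 − 104.00100 = 0.834024 u
Converting to energy: 0.834024 u × 931.494 MeV/u = 776.888 MeV
BE/A = 776.888 MeV / 104 = 7.470 MeV/nucleon

7.47 MeV/nucleon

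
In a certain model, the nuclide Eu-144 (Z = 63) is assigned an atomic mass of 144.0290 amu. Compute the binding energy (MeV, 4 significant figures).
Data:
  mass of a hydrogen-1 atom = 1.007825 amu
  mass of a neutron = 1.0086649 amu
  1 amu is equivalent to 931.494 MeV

With 63 protons and 81 neutrons (A = 144):
Mass of separated nucleons = 63(1.007825) + 81(1.0086649) = 63.492975 + 81.7018569 = 145.1948319 amu
The mass defect is 145.1948319 − 144.0290 = 1.1658319 amu.
E_B = 1.1658319 × 931.494 = 1085.97 MeV

1086 MeV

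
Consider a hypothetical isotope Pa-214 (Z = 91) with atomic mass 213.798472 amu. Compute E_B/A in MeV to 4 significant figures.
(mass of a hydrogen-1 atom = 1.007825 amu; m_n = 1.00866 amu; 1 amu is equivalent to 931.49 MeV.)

Mass of separated nucleons = 91(1.007825) + 123(1.00866) = 91.712075 + 124.06518 = 215.777255 amu
Mass defect Δm = 215.777255 − 213.798472 = 1.978783 amu
Binding energy = Δm·c² = 1.978783 × 931.49 MeV/amu = 1843.22 MeV
Dividing by A = 214 gives 8.613 MeV per nucleon.

8.613 MeV/nucleon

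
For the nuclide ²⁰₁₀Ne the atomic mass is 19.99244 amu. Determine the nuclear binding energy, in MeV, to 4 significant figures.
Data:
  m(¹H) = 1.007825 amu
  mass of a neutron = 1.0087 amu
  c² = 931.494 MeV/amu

Z = 10, so N = A − Z = 20 − 10 = 10.
Total constituent mass: 10 × 1.007825 + 10 × 1.0087 = 20.165250 amu
Δm = 20.165250 − 19.99244 = 0.172810 amu
Converting to energy: 0.172810 amu × 931.494 MeV/amu = 160.971 MeV

161.0 MeV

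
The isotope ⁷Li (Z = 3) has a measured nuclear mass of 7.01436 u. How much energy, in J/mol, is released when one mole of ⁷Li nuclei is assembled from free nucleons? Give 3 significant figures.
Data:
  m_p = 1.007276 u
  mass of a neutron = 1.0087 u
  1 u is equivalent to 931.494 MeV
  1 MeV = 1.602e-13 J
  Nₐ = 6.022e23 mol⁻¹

3.80e+12 J/mol

Mass of separated nucleons = 3(1.007276) + 4(1.0087) = 3.021828 + 4.0348 = 7.056628 u
Δm = 7.056628 − 7.01436 = 0.042268 u
Converting to energy: 0.042268 u × 931.494 MeV/u = 39.3724 MeV
Per nucleus in joules: 39.3724 MeV × 1.602e-13 J/MeV = 6.3075e-12 J
Per mole: 6.3075e-12 J × 6.022e23 mol⁻¹ = 3.7984e+12 J/mol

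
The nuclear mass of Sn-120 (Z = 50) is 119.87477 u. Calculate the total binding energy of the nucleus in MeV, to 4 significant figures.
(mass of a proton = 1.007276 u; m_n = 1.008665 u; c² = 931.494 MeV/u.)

1021 MeV

Z = 50, so N = A − Z = 120 − 50 = 70.
Mass of separated nucleons = 50(1.007276) + 70(1.008665) = 50.363800 + 70.606550 = 120.970350 u
Mass defect Δm = 120.970350 − 119.87477 = 1.095580 u
E_B = 1.095580 × 931.494 = 1020.53 MeV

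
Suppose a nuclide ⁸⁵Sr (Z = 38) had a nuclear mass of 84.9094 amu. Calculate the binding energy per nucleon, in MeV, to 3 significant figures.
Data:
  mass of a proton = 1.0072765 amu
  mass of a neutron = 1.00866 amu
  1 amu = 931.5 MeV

Z = 38, so N = A − Z = 85 − 38 = 47.
Mass of separated nucleons = 38(1.0072765) + 47(1.00866) = 38.2765070 + 47.40702 = 85.6835270 amu
Mass defect Δm = 85.6835270 − 84.9094 = 0.7741270 amu
Converting to energy: 0.7741270 amu × 931.5 MeV/amu = 721.099 MeV
Per nucleon: 721.099 / 85 = 8.484 MeV

8.48 MeV/nucleon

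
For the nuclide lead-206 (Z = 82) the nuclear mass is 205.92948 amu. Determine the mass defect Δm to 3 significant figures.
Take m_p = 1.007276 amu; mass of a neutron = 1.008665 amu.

With 82 protons and 124 neutrons (A = 206):
Σm = 82·m_p + 124·m_n = 82.596632 + 125.074460 = 207.671092 amu
Mass defect Δm = 207.671092 − 205.92948 = 1.741612 amu

1.74 amu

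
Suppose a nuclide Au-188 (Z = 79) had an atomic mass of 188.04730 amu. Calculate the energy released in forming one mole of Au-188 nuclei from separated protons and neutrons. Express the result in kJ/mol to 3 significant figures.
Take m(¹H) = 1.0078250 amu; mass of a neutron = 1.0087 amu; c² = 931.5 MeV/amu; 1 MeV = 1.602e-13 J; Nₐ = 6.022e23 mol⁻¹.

1.37e+11 kJ/mol

Σm = 79·m(¹H) + 109·m_n = 79.6181750 + 109.9483 = 189.5664750 amu
The mass defect is 189.5664750 − 188.04730 = 1.5191750 amu.
E_B = 1.5191750 × 931.5 = 1415.11 MeV
Per nucleus in joules: 1415.11 MeV × 1.602e-13 J/MeV = 2.2670e-10 J
Per mole: 2.2670e-10 J × 6.022e23 mol⁻¹ = 1.3652e+14 J/mol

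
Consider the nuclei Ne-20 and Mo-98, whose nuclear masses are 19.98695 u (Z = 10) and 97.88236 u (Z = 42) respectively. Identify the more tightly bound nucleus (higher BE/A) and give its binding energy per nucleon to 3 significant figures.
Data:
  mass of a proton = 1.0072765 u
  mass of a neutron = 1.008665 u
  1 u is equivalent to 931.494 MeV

Mo-98; 8.64 MeV/nucleon

Ne-20: Σm = 10(1.0072765) + 10(1.008665) = 20.1594150 u; Δm = 0.1724650 u; E_B = 160.65 MeV; E_B/A = 8.033 MeV
Mo-98: Σm = 42(1.0072765) + 56(1.008665) = 98.7908530 u; Δm = 0.9084930 u; E_B = 846.26 MeV; E_B/A = 8.635 MeV
Mo-98 has the higher binding energy per nucleon, so it is the more tightly bound nucleus.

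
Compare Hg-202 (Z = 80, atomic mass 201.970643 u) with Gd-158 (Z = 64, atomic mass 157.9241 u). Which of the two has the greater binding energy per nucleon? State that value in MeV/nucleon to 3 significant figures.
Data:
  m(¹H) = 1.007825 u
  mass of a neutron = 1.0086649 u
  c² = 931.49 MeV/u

Gd-158; 8.20 MeV/nucleon

Hg-202: Σm = 80(1.007825) + 122(1.0086649) = 203.6831178 u; Δm = 1.7124748 u; E_B = 1595.2 MeV; E_B/A = 7.897 MeV
Gd-158: Σm = 64(1.007825) + 94(1.0086649) = 159.3153006 u; Δm = 1.3912006 u; E_B = 1295.9 MeV; E_B/A = 8.202 MeV
Gd-158 has the higher binding energy per nucleon, so it is the more tightly bound nucleus.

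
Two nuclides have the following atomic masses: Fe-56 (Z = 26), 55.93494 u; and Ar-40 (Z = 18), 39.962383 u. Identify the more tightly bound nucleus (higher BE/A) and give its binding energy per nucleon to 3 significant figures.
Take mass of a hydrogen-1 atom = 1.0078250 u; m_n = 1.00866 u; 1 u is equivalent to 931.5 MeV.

Fe-56: Σm = 26(1.0078250) + 30(1.00866) = 56.4632500 u; Δm = 0.5283100 u; E_B = 492.12 MeV; E_B/A = 8.788 MeV
Ar-40: Σm = 18(1.0078250) + 22(1.00866) = 40.3313700 u; Δm = 0.3689870 u; E_B = 343.71 MeV; E_B/A = 8.593 MeV
Fe-56 has the higher binding energy per nucleon, so it is the more tightly bound nucleus.

Fe-56; 8.79 MeV/nucleon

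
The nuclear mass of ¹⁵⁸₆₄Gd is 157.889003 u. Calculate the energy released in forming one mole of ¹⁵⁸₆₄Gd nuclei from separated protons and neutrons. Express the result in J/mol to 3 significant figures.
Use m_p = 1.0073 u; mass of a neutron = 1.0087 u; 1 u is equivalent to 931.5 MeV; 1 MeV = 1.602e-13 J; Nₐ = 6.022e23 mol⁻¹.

1.25e+14 J/mol

With 64 protons and 94 neutrons (A = 158):
Mass of separated nucleons = 64(1.0073) + 94(1.0087) = 64.4672 + 94.8178 = 159.2850 u
Δm = 159.2850 − 157.889003 = 1.395997 u
Binding energy = Δm·c² = 1.395997 × 931.5 MeV/u = 1300.37 MeV
Per nucleus in joules: 1300.37 MeV × 1.602e-13 J/MeV = 2.0832e-10 J
Per mole: 2.0832e-10 J × 6.022e23 mol⁻¹ = 1.2545e+14 J/mol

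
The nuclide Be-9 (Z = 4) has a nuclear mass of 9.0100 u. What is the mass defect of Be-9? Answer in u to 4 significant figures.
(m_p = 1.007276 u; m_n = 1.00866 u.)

Total constituent mass: 4 × 1.007276 + 5 × 1.00866 = 9.072404 u
Mass defect Δm = 9.072404 − 9.0100 = 0.062404 u

0.06240 u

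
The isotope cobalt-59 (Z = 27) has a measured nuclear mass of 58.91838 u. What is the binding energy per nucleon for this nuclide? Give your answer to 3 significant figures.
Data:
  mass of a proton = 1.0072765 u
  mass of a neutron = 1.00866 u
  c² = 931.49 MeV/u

Σm = 27·m_p + 32·m_n = 27.1964655 + 32.27712 = 59.4735855 u
Δm = 59.4735855 − 58.91838 = 0.5552055 u
Binding energy = Δm·c² = 0.5552055 × 931.49 MeV/u = 517.168 MeV
Dividing by A = 59 gives 8.766 MeV per nucleon.

8.77 MeV/nucleon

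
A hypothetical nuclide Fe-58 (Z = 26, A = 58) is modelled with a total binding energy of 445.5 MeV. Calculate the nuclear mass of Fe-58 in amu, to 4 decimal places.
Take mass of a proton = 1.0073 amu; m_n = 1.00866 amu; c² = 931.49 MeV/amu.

57.9887 amu

Mass defect = 445.5 MeV / (931.49 MeV/amu) = 0.478266 amu
Constituent mass = 26(1.0073) + 32(1.00866) = 58.46692 amu
Nuclear mass = 58.46692 − 0.478266 = 57.988654 amu ≈ 57.9887 amu (to 4 decimal places)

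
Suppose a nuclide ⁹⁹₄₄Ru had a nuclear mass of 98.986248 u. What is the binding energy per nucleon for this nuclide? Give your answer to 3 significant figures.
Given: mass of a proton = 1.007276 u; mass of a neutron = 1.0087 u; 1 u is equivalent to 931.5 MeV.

7.64 MeV/nucleon

With 44 protons and 55 neutrons (A = 99):
Total constituent mass: 44 × 1.007276 + 55 × 1.0087 = 99.798644 u
The mass defect is 99.798644 − 98.986248 = 0.812396 u.
Converting to energy: 0.812396 u × 931.5 MeV/u = 756.747 MeV
Per nucleon: 756.747 / 99 = 7.644 MeV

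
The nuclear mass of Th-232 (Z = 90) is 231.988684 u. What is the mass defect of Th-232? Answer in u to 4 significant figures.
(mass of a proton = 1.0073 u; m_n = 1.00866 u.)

Σm = 90·m_p + 142·m_n = 90.6570 + 143.22972 = 233.88672 u
Δm = 233.88672 − 231.988684 = 1.898036 u

1.898 u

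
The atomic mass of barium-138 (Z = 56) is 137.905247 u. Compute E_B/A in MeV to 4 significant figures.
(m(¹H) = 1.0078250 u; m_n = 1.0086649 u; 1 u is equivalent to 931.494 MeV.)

8.393 MeV/nucleon

Σm = 56·m(¹H) + 82·m_n = 56.4382000 + 82.7105218 = 139.1487218 u
Mass defect Δm = 139.1487218 − 137.905247 = 1.2434748 u
E_B = 1.2434748 × 931.494 = 1158.29 MeV
BE/A = 1158.29 MeV / 138 = 8.393 MeV/nucleon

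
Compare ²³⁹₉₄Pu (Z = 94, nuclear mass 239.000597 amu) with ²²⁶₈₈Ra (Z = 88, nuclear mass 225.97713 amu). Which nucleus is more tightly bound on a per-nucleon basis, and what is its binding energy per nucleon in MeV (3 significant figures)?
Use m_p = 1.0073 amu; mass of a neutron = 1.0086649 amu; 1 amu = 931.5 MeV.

²²⁶₈₈Ra; 7.67 MeV/nucleon

²³⁹₉₄Pu: Σm = 94(1.0073) + 145(1.0086649) = 240.9426105 amu; Δm = 1.9420135 amu; E_B = 1809.0 MeV; E_B/A = 7.569 MeV
²²⁶₈₈Ra: Σm = 88(1.0073) + 138(1.0086649) = 227.8381562 amu; Δm = 1.8610262 amu; E_B = 1733.55 MeV; E_B/A = 7.671 MeV
²²⁶₈₈Ra has the higher binding energy per nucleon, so it is the more tightly bound nucleus.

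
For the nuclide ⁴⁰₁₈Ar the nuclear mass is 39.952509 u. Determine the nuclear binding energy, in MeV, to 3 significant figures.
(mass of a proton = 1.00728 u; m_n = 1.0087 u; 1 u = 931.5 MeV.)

Total constituent mass: 18 × 1.00728 + 22 × 1.0087 = 40.32244 u
Mass defect Δm = 40.32244 − 39.952509 = 0.369931 u
Binding energy = Δm·c² = 0.369931 × 931.5 MeV/u = 344.591 MeV

345 MeV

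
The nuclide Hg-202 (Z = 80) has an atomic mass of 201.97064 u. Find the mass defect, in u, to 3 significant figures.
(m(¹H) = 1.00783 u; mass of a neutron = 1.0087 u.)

The nucleus contains 80 protons and 202 − 80 = 122 neutrons.
Total constituent mass: 80 × 1.00783 + 122 × 1.0087 = 203.68780 u
The mass defect is 203.68780 − 201.97064 = 1.71716 u.

1.72 u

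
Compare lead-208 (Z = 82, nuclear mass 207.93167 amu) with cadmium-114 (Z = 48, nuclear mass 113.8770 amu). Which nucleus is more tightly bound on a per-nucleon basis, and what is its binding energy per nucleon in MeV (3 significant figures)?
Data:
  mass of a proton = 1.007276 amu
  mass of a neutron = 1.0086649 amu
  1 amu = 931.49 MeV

cadmium-114; 8.53 MeV/nucleon

lead-208: Σm = 82(1.007276) + 126(1.0086649) = 209.6884094 amu; Δm = 1.7567394 amu; E_B = 1636.4 MeV; E_B/A = 7.867 MeV
cadmium-114: Σm = 48(1.007276) + 66(1.0086649) = 114.9211314 amu; Δm = 1.0441314 amu; E_B = 972.60 MeV; E_B/A = 8.532 MeV
cadmium-114 has the higher binding energy per nucleon, so it is the more tightly bound nucleus.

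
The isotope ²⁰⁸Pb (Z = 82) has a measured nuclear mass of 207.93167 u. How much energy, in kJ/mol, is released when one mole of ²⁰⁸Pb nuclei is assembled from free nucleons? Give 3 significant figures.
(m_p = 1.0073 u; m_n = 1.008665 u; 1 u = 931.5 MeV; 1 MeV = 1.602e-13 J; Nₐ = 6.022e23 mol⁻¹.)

Mass of separated nucleons = 82(1.0073) + 126(1.008665) = 82.5986 + 127.091790 = 209.690390 u
Δm = 209.690390 − 207.93167 = 1.758720 u
E_B = 1.758720 × 931.5 = 1638.25 MeV
Per nucleus in joules: 1638.25 MeV × 1.602e-13 J/MeV = 2.6245e-10 J
Per mole: 2.6245e-10 J × 6.022e23 mol⁻¹ = 1.5805e+14 J/mol

1.58e+11 kJ/mol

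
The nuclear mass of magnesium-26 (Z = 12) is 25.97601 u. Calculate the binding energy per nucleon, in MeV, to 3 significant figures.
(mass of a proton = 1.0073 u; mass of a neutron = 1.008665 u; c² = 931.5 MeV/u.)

With 12 protons and 14 neutrons (A = 26):
Total constituent mass: 12 × 1.0073 + 14 × 1.008665 = 26.208910 u
Mass defect Δm = 26.208910 − 25.97601 = 0.232900 u
Binding energy = Δm·c² = 0.232900 × 931.5 MeV/u = 216.946 MeV
Per nucleon: 216.946 / 26 = 8.344 MeV

8.34 MeV/nucleon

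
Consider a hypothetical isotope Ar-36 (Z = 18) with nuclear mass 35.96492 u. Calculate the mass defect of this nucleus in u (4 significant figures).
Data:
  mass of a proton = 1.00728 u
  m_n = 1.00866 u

0.3220 u

Mass of separated nucleons = 18(1.00728) + 18(1.00866) = 18.13104 + 18.15588 = 36.28692 u
The mass defect is 36.28692 − 35.96492 = 0.32200 u.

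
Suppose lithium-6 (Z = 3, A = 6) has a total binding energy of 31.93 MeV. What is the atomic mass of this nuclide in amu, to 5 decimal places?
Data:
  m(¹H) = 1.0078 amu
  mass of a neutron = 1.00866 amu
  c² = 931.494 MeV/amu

Mass defect = 31.93 MeV / (931.494 MeV/amu) = 0.0342783 amu
Constituent mass = 3(1.0078) + 3(1.00866) = 6.04938 amu
Atomic mass = 6.04938 − 0.0342783 = 6.0151017 amu ≈ 6.01510 amu (to 5 decimal places)

6.01510 amu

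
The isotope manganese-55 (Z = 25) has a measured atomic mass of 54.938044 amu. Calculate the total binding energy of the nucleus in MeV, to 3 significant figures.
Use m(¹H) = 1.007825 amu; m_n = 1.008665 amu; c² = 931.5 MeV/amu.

482 MeV

The nucleus contains 25 protons and 55 − 25 = 30 neutrons.
Mass of separated nucleons = 25(1.007825) + 30(1.008665) = 25.195625 + 30.259950 = 55.455575 amu
Mass defect Δm = 55.455575 − 54.938044 = 0.517531 amu
Binding energy = Δm·c² = 0.517531 × 931.5 MeV/amu = 482.080 MeV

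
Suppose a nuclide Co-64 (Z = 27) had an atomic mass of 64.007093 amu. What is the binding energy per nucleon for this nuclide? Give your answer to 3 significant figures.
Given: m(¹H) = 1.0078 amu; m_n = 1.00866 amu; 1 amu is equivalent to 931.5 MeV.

With 27 protons and 37 neutrons (A = 64):
Σm = 27·m(¹H) + 37·m_n = 27.2106 + 37.32042 = 64.53102 amu
Mass defect Δm = 64.53102 − 64.007093 = 0.523927 amu
Converting to energy: 0.523927 amu × 931.5 MeV/amu = 488.038 MeV
BE/A = 488.038 MeV / 64 = 7.626 MeV/nucleon

7.63 MeV/nucleon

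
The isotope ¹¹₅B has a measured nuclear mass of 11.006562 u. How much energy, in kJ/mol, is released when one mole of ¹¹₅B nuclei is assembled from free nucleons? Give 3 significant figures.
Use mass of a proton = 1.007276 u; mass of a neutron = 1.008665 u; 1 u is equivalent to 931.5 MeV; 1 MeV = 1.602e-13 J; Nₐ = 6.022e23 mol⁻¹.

With 5 protons and 6 neutrons (A = 11):
Total constituent mass: 5 × 1.007276 + 6 × 1.008665 = 11.088370 u
Δm = 11.088370 − 11.006562 = 0.081808 u
Converting to energy: 0.081808 u × 931.5 MeV/u = 76.2042 MeV
Per nucleus in joules: 76.2042 MeV × 1.602e-13 J/MeV = 1.2208e-11 J
Per mole: 1.2208e-11 J × 6.022e23 mol⁻¹ = 7.3517e+12 J/mol

7.35e+09 kJ/mol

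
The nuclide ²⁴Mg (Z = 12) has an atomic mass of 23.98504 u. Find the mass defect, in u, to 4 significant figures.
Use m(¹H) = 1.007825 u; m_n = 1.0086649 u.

Mass of separated nucleons = 12(1.007825) + 12(1.0086649) = 12.093900 + 12.1039788 = 24.1978788 u
The mass defect is 24.1978788 − 23.98504 = 0.2128388 u.

0.2128 u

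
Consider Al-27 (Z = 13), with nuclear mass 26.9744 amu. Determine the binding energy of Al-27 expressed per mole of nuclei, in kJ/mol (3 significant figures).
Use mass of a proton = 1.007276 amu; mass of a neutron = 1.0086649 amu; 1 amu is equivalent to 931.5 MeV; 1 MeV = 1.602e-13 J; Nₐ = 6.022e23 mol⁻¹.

Z = 13, so N = A − Z = 27 − 13 = 14.
Σm = 13·m_p + 14·m_n = 13.094588 + 14.1213086 = 27.2158966 amu
Mass defect Δm = 27.2158966 − 26.9744 = 0.2414966 amu
Binding energy = Δm·c² = 0.2414966 × 931.5 MeV/amu = 224.954 MeV
Per nucleus in joules: 224.954 MeV × 1.602e-13 J/MeV = 3.6038e-11 J
Per mole: 3.6038e-11 J × 6.022e23 mol⁻¹ = 2.1702e+13 J/mol

2.17e+10 kJ/mol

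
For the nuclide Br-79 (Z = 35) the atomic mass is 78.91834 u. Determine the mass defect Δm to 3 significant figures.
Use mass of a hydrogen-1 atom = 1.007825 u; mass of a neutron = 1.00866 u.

0.737 u

Z = 35, so N = A − Z = 79 − 35 = 44.
Total constituent mass: 35 × 1.007825 + 44 × 1.00866 = 79.654915 u
Δm = 79.654915 − 78.91834 = 0.736575 u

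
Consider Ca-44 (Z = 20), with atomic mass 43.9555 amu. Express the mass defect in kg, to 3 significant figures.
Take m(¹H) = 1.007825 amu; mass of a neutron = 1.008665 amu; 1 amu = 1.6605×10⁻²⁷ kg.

6.79e-28 kg

The nucleus contains 20 protons and 44 − 20 = 24 neutrons.
Total constituent mass: 20 × 1.007825 + 24 × 1.008665 = 44.364460 amu
Mass defect Δm = 44.364460 − 43.9555 = 0.408960 amu
In SI units: 0.408960 amu × 1.6605×10⁻²⁷ kg/amu = 6.7908e-28 kg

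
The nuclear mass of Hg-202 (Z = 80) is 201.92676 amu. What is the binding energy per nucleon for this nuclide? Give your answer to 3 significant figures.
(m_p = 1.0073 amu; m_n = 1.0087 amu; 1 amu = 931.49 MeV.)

7.93 MeV/nucleon

Z = 80, so N = A − Z = 202 − 80 = 122.
Total constituent mass: 80 × 1.0073 + 122 × 1.0087 = 203.6454 amu
Δm = 203.6454 − 201.92676 = 1.71864 amu
Binding energy = Δm·c² = 1.71864 × 931.49 MeV/amu = 1600.90 MeV
BE/A = 1600.90 MeV / 202 = 7.925 MeV/nucleon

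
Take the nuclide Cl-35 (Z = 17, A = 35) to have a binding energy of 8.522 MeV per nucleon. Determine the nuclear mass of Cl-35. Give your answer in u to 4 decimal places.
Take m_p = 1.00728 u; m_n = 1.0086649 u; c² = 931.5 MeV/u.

34.9595 u

Total binding energy = 35 × 8.522 = 298.270 MeV
Mass defect = 298.270 MeV / (931.5 MeV/u) = 0.320204 u
Constituent mass = 17(1.00728) + 18(1.0086649) = 35.2797282 u
Nuclear mass = 35.2797282 − 0.320204 = 34.9595242 u ≈ 34.9595 u (to 4 decimal places)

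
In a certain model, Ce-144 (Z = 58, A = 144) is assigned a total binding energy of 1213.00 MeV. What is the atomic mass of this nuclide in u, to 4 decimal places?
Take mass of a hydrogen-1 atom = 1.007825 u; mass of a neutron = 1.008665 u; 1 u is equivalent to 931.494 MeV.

143.8968 u

Mass defect = 1213.00 MeV / (931.494 MeV/u) = 1.302209 u
Constituent mass = 58(1.007825) + 86(1.008665) = 145.199040 u
Atomic mass = 145.199040 − 1.302209 = 143.896831 u ≈ 143.8968 u (to 4 decimal places)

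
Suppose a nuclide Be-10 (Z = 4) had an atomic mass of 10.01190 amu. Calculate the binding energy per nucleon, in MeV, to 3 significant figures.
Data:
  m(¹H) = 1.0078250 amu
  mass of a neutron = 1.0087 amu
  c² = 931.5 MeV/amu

With 4 protons and 6 neutrons (A = 10):
Total constituent mass: 4 × 1.0078250 + 6 × 1.0087 = 10.0835000 amu
Δm = 10.0835000 − 10.01190 = 0.0716000 amu
Binding energy = Δm·c² = 0.0716000 × 931.5 MeV/amu = 66.6954 MeV
BE/A = 66.6954 MeV / 10 = 6.670 MeV/nucleon

6.67 MeV/nucleon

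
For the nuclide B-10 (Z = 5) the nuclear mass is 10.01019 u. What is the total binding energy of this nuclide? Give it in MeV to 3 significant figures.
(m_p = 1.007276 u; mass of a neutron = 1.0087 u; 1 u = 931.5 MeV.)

64.9 MeV

Total constituent mass: 5 × 1.007276 + 5 × 1.0087 = 10.079880 u
Δm = 10.079880 − 10.01019 = 0.069690 u
Binding energy = Δm·c² = 0.069690 × 931.5 MeV/u = 64.9162 MeV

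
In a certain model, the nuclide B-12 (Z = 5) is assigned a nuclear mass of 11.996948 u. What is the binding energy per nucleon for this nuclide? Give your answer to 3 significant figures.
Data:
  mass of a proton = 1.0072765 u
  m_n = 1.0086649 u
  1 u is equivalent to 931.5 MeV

With 5 protons and 7 neutrons (A = 12):
Σm = 5·m_p + 7·m_n = 5.0363825 + 7.0606543 = 12.0970368 u
Δm = 12.0970368 − 11.996948 = 0.1000888 u
Converting to energy: 0.1000888 u × 931.5 MeV/u = 93.2327 MeV
BE/A = 93.2327 MeV / 12 = 7.769 MeV/nucleon

7.77 MeV/nucleon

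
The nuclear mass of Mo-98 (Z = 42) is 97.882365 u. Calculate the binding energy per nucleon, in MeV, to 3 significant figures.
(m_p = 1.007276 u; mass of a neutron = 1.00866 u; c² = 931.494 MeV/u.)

8.63 MeV/nucleon

The nucleus contains 42 protons and 98 − 42 = 56 neutrons.
Mass of separated nucleons = 42(1.007276) + 56(1.00866) = 42.305592 + 56.48496 = 98.790552 u
The mass defect is 98.790552 − 97.882365 = 0.908187 u.
Converting to energy: 0.908187 u × 931.494 MeV/u = 845.971 MeV
Dividing by A = 98 gives 8.632 MeV per nucleon.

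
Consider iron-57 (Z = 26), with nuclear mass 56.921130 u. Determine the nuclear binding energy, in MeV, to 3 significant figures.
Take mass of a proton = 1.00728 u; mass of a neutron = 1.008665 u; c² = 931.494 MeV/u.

With 26 protons and 31 neutrons (A = 57):
Total constituent mass: 26 × 1.00728 + 31 × 1.008665 = 57.457895 u
Δm = 57.457895 − 56.921130 = 0.536765 u
Binding energy = Δm·c² = 0.536765 × 931.494 MeV/u = 499.993 MeV

500 MeV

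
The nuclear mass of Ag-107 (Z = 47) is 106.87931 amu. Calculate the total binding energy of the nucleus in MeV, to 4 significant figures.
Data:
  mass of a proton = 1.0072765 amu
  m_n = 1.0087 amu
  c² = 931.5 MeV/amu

917.2 MeV

With 47 protons and 60 neutrons (A = 107):
Total constituent mass: 47 × 1.0072765 + 60 × 1.0087 = 107.8639955 amu
Mass defect Δm = 107.8639955 − 106.87931 = 0.9846855 amu
E_B = 0.9846855 × 931.5 = 917.235 MeV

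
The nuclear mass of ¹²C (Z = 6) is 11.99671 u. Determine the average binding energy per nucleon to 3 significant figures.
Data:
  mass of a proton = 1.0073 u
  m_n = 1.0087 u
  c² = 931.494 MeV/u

Z = 6, so N = A − Z = 12 − 6 = 6.
Σm = 6·m_p + 6·m_n = 6.0438 + 6.0522 = 12.0960 u
The mass defect is 12.0960 − 11.99671 = 0.09929 u.
E_B = 0.09929 × 931.494 = 92.4880 MeV
Dividing by A = 12 gives 7.707 MeV per nucleon.

7.71 MeV/nucleon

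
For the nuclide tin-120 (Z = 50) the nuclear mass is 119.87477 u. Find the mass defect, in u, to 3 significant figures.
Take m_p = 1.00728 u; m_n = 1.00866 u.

Total constituent mass: 50 × 1.00728 + 70 × 1.00866 = 120.97020 u
Mass defect Δm = 120.97020 − 119.87477 = 1.09543 u

1.10 u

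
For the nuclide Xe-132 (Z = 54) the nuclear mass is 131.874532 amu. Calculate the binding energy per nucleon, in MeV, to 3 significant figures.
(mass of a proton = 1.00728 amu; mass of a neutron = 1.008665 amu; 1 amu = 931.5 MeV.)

8.43 MeV/nucleon

With 54 protons and 78 neutrons (A = 132):
Total constituent mass: 54 × 1.00728 + 78 × 1.008665 = 133.068990 amu
Mass defect Δm = 133.068990 − 131.874532 = 1.194458 amu
Binding energy = Δm·c² = 1.194458 × 931.5 MeV/amu = 1112.64 MeV
Per nucleon: 1112.64 / 132 = 8.429 MeV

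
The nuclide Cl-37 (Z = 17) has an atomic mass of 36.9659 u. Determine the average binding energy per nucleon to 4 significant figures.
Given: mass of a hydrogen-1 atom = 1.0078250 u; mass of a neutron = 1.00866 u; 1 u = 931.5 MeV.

Mass of separated nucleons = 17(1.0078250) + 20(1.00866) = 17.1330250 + 20.17320 = 37.3062250 u
Mass defect Δm = 37.3062250 − 36.9659 = 0.3403250 u
E_B = 0.3403250 × 931.5 = 317.013 MeV
BE/A = 317.013 MeV / 37 = 8.568 MeV/nucleon

8.568 MeV/nucleon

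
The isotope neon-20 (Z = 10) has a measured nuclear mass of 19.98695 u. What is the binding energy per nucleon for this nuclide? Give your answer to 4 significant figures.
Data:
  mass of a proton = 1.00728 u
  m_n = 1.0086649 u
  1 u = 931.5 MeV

8.034 MeV/nucleon

The nucleus contains 10 protons and 20 − 10 = 10 neutrons.
Total constituent mass: 10 × 1.00728 + 10 × 1.0086649 = 20.1594490 u
The mass defect is 20.1594490 − 19.98695 = 0.1724990 u.
Converting to energy: 0.1724990 u × 931.5 MeV/u = 160.683 MeV
BE/A = 160.683 MeV / 20 = 8.034 MeV/nucleon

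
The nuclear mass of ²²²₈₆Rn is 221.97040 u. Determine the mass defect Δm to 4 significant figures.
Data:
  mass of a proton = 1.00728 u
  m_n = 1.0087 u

With 86 protons and 136 neutrons (A = 222):
Σm = 86·m_p + 136·m_n = 86.62608 + 137.1832 = 223.80928 u
The mass defect is 223.80928 − 221.97040 = 1.83888 u.

1.839 u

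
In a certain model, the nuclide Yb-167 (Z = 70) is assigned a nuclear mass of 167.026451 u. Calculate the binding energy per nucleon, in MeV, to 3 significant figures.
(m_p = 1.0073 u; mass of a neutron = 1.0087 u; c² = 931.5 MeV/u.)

7.41 MeV/nucleon

Z = 70, so N = A − Z = 167 − 70 = 97.
Total constituent mass: 70 × 1.0073 + 97 × 1.0087 = 168.3549 u
Δm = 168.3549 − 167.026451 = 1.328449 u
Binding energy = Δm·c² = 1.328449 × 931.5 MeV/u = 1237.45 MeV
Per nucleon: 1237.45 / 167 = 7.410 MeV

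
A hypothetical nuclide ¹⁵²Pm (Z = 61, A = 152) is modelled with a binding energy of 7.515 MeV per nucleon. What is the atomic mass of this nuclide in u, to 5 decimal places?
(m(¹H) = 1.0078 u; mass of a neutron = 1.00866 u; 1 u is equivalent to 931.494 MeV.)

Total binding energy = 152 × 7.515 = 1142.280 MeV
Mass defect = 1142.280 MeV / (931.494 MeV/u) = 1.2262881 u
Constituent mass = 61(1.0078) + 91(1.00866) = 153.26386 u
Atomic mass = 153.26386 − 1.2262881 = 152.0375719 u ≈ 152.03757 u (to 5 decimal places)

152.03757 u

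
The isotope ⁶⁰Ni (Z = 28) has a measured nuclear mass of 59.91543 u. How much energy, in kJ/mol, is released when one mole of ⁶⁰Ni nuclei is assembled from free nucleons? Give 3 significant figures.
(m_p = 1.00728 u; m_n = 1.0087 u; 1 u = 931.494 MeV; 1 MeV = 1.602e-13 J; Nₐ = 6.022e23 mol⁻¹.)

5.09e+10 kJ/mol

Mass of separated nucleons = 28(1.00728) + 32(1.0087) = 28.20384 + 32.2784 = 60.48224 u
Δm = 60.48224 − 59.91543 = 0.56681 u
Converting to energy: 0.56681 u × 931.494 MeV/u = 527.980 MeV
Per nucleus in joules: 527.980 MeV × 1.602e-13 J/MeV = 8.4582e-11 J
Per mole: 8.4582e-11 J × 6.022e23 mol⁻¹ = 5.0935e+13 J/mol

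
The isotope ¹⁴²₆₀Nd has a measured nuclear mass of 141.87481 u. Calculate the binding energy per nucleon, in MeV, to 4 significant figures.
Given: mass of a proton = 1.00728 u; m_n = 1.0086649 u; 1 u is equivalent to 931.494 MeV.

Σm = 60·m_p + 82·m_n = 60.43680 + 82.7105218 = 143.1473218 u
Δm = 143.1473218 − 141.87481 = 1.2725118 u
E_B = 1.2725118 × 931.494 = 1185.34 MeV
Dividing by A = 142 gives 8.347 MeV per nucleon.

8.347 MeV/nucleon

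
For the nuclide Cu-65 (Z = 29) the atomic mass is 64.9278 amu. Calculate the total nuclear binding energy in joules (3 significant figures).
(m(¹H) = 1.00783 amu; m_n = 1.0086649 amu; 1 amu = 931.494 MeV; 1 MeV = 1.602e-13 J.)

The nucleus contains 29 protons and 65 − 29 = 36 neutrons.
Σm = 29·m(¹H) + 36·m_n = 29.22707 + 36.3119364 = 65.5390064 amu
The mass defect is 65.5390064 − 64.9278 = 0.6112064 amu.
Converting to energy: 0.6112064 amu × 931.494 MeV/amu = 569.335 MeV
In joules: 569.335 MeV × 1.602e-13 J/MeV = 9.1207e-11 J

9.12e-11 J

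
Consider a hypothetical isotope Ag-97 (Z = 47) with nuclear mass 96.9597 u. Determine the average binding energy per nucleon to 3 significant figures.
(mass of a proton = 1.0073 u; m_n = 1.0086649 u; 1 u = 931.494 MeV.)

7.84 MeV/nucleon

Mass of separated nucleons = 47(1.0073) + 50(1.0086649) = 47.3431 + 50.4332450 = 97.7763450 u
Δm = 97.7763450 − 96.9597 = 0.8166450 u
Converting to energy: 0.8166450 u × 931.494 MeV/u = 760.700 MeV
BE/A = 760.700 MeV / 97 = 7.842 MeV/nucleon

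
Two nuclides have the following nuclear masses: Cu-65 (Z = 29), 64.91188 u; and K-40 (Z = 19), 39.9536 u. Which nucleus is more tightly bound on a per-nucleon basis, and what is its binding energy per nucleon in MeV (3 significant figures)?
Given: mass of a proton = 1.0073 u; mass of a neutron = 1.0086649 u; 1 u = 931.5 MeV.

Cu-65: Σm = 29(1.0073) + 36(1.0086649) = 65.5236364 u; Δm = 0.6117564 u; E_B = 569.85 MeV; E_B/A = 8.767 MeV
K-40: Σm = 19(1.0073) + 21(1.0086649) = 40.3206629 u; Δm = 0.3670629 u; E_B = 341.92 MeV; E_B/A = 8.548 MeV
Cu-65 has the higher binding energy per nucleon, so it is the more tightly bound nucleus.

Cu-65; 8.77 MeV/nucleon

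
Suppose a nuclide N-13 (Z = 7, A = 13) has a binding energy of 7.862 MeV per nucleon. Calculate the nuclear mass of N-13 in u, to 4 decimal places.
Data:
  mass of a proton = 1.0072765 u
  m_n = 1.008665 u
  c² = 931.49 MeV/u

Total binding energy = 13 × 7.862 = 102.206 MeV
Mass defect = 102.206 MeV / (931.49 MeV/u) = 0.109723 u
Constituent mass = 7(1.0072765) + 6(1.008665) = 13.1029255 u
Nuclear mass = 13.1029255 − 0.109723 = 12.9932025 u ≈ 12.9932 u (to 4 decimal places)

12.9932 u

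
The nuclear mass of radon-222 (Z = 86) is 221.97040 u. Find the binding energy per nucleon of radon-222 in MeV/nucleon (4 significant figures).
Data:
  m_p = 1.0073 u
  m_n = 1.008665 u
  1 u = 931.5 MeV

7.703 MeV/nucleon

With 86 protons and 136 neutrons (A = 222):
Mass of separated nucleons = 86(1.0073) + 136(1.008665) = 86.6278 + 137.178440 = 223.806240 u
Mass defect Δm = 223.806240 − 221.97040 = 1.835840 u
E_B = 1.835840 × 931.5 = 1710.08 MeV
Per nucleon: 1710.08 / 222 = 7.703 MeV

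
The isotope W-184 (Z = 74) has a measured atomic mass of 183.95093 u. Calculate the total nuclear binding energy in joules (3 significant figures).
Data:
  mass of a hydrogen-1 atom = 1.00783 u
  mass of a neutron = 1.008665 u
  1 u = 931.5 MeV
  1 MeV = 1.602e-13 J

2.36e-10 J

Z = 74, so N = A − Z = 184 − 74 = 110.
Total constituent mass: 74 × 1.00783 + 110 × 1.008665 = 185.532570 u
The mass defect is 185.532570 − 183.95093 = 1.581640 u.
Binding energy = Δm·c² = 1.581640 × 931.5 MeV/u = 1473.30 MeV
In joules: 1473.30 MeV × 1.602e-13 J/MeV = 2.3602e-10 J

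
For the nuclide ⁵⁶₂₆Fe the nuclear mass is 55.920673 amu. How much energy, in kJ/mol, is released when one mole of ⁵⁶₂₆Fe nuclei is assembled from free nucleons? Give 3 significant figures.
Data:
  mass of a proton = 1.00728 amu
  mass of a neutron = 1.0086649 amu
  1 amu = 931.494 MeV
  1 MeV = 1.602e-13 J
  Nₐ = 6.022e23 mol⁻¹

Mass of separated nucleons = 26(1.00728) + 30(1.0086649) = 26.18928 + 30.2599470 = 56.4492270 amu
Mass defect Δm = 56.4492270 − 55.920673 = 0.5285540 amu
E_B = 0.5285540 × 931.494 = 492.345 MeV
Per nucleus in joules: 492.345 MeV × 1.602e-13 J/MeV = 7.8874e-11 J
Per mole: 7.8874e-11 J × 6.022e23 mol⁻¹ = 4.7498e+13 J/mol

4.75e+10 kJ/mol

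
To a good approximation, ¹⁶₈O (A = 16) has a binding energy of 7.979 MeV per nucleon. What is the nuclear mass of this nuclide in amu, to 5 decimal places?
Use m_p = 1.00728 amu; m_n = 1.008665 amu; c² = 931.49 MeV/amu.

Total binding energy = 16 × 7.979 = 127.664 MeV
Mass defect = 127.664 MeV / (931.49 MeV/amu) = 0.1370535 amu
Constituent mass = 8(1.00728) + 8(1.008665) = 16.127560 amu
Nuclear mass = 16.127560 − 0.1370535 = 15.9905065 amu ≈ 15.99051 amu (to 5 decimal places)

15.99051 amu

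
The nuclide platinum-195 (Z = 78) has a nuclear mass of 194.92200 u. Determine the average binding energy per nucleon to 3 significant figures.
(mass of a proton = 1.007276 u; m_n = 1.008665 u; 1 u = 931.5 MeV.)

7.93 MeV/nucleon

Z = 78, so N = A − Z = 195 − 78 = 117.
Σm = 78·m_p + 117·m_n = 78.567528 + 118.013805 = 196.581333 u
The mass defect is 196.581333 − 194.92200 = 1.659333 u.
E_B = 1.659333 × 931.5 = 1545.67 MeV
Dividing by A = 195 gives 7.927 MeV per nucleon.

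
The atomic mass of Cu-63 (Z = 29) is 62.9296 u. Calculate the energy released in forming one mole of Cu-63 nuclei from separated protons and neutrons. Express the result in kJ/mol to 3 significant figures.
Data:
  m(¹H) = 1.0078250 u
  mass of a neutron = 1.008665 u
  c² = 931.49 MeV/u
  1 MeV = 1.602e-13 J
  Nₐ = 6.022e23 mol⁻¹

5.32e+10 kJ/mol

The nucleus contains 29 protons and 63 − 29 = 34 neutrons.
Σm = 29·m(¹H) + 34·m_n = 29.2269250 + 34.294610 = 63.5215350 u
Mass defect Δm = 63.5215350 − 62.9296 = 0.5919350 u
E_B = 0.5919350 × 931.49 = 551.382 MeV
Per nucleus in joules: 551.382 MeV × 1.602e-13 J/MeV = 8.8331e-11 J
Per mole: 8.8331e-11 J × 6.022e23 mol⁻¹ = 5.3193e+13 J/mol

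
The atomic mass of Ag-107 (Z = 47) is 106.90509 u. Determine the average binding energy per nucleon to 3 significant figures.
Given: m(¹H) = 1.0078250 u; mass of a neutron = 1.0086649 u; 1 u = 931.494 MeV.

8.55 MeV/nucleon

With 47 protons and 60 neutrons (A = 107):
Σm = 47·m(¹H) + 60·m_n = 47.3677750 + 60.5198940 = 107.8876690 u
The mass defect is 107.8876690 − 106.90509 = 0.9825790 u.
Converting to energy: 0.9825790 u × 931.494 MeV/u = 915.266 MeV
Per nucleon: 915.266 / 107 = 8.554 MeV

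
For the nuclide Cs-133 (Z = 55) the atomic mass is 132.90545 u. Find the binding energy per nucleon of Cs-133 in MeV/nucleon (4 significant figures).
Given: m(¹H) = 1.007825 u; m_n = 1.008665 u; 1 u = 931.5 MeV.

8.410 MeV/nucleon

With 55 protons and 78 neutrons (A = 133):
Σm = 55·m(¹H) + 78·m_n = 55.430375 + 78.675870 = 134.106245 u
Δm = 134.106245 − 132.90545 = 1.200795 u
E_B = 1.200795 × 931.5 = 1118.54 MeV
Dividing by A = 133 gives 8.410 MeV per nucleon.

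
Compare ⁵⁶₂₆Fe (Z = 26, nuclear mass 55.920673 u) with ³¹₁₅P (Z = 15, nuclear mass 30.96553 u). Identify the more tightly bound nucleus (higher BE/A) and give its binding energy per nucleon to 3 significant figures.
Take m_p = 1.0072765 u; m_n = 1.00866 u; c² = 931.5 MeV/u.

⁵⁶₂₆Fe: Σm = 26(1.0072765) + 30(1.00866) = 56.4489890 u; Δm = 0.5283160 u; E_B = 492.13 MeV; E_B/A = 8.788 MeV
³¹₁₅P: Σm = 15(1.0072765) + 16(1.00866) = 31.2477075 u; Δm = 0.2821775 u; E_B = 262.85 MeV; E_B/A = 8.479 MeV
⁵⁶₂₆Fe has the higher binding energy per nucleon, so it is the more tightly bound nucleus.

⁵⁶₂₆Fe; 8.79 MeV/nucleon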